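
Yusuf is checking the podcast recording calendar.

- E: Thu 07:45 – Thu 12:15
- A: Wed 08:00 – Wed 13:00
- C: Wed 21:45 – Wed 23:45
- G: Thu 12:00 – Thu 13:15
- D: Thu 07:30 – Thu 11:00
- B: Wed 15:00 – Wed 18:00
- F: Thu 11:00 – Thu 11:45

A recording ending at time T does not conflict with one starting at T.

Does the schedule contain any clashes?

Yes

Two intervals overlap when each starts before the other ends.
Sorted by start: A, B, C, D, E, F, G.
B starts after A ends, so nothing later overlaps A either.
C starts after B ends, so nothing later overlaps B either.
D starts after C ends, so nothing later overlaps C either.
E starts before D ends → D and E overlap.
That's a conflict, so the schedule is not conflict-free.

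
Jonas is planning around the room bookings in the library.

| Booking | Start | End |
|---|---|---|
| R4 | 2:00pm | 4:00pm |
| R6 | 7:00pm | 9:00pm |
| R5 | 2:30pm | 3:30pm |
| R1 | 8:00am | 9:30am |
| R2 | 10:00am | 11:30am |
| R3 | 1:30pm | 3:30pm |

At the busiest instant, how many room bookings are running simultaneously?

Sort all start/end points and keep a running count:
8:00am start R1 → 1
9:30am end R1 → 0
10:00am start R2 → 1
11:30am end R2 → 0
1:30pm start R3 → 1
2:00pm start R4 → 2
2:30pm start R5 → 3
3:30pm end R3 → 2
3:30pm end R5 → 1
4:00pm end R4 → 0
7:00pm start R6 → 1
9:00pm end R6 → 0
Peak is 3, at 2:30pm (R3, R4, R5).

3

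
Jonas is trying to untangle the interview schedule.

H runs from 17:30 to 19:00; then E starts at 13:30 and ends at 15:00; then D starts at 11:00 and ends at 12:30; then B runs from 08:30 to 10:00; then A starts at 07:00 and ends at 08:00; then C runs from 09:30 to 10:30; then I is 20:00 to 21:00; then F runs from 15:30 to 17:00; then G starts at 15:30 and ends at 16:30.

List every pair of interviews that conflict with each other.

Sorted by start: A, B, C, D, E, F, G, H, I.
B starts after A ends, so nothing later overlaps A either.
C starts before B ends → B and C overlap.
D starts after B ends, so nothing later overlaps B either.
D starts after C ends, so nothing later overlaps C either.
E starts after D ends, so nothing later overlaps D either.
F starts after E ends, so nothing later overlaps E either.
G starts before F ends → F and G overlap.
H starts after F ends, so nothing later overlaps F either.
H starts after G ends, so nothing later overlaps G either.
I starts after H ends.

B & C, F & G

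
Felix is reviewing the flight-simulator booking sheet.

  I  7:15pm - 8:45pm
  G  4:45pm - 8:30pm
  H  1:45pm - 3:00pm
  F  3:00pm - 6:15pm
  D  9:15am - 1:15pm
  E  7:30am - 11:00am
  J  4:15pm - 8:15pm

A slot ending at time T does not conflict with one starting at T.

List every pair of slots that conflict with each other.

Two intervals overlap when each starts before the other ends.
Sorted by start: E, D, H, F, J, G, I.
D starts before E ends → E and D overlap.
H starts after E ends; E is clear from here.
H starts after D ends; D is clear from here.
F starts exactly when H ends (back-to-back, no overlap); H is clear from here.
J starts before F ends → F and J overlap.
G starts before F ends → F and G overlap.
I starts after F ends.
G starts before J ends → J and G overlap.
I starts before J ends → J and I overlap.
I starts before G ends → G and I overlap.

D & E, F & G, F & J, G & I, G & J, I & J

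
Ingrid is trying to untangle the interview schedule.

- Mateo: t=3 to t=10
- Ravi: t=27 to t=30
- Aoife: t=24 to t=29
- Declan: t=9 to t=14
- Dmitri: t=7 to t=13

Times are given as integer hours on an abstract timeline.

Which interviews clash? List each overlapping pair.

Aoife & Ravi, Declan & Dmitri, Declan & Mateo, Dmitri & Mateo

Check each pair: they overlap iff neither finishes before the other starts.
Sorted by start: Mateo, Dmitri, Declan, Aoife, Ravi.
Dmitri starts before Mateo ends → Mateo and Dmitri overlap.
Declan starts before Mateo ends → Mateo and Declan overlap.
Aoife starts after Mateo ends; Mateo is clear from here.
Declan starts before Dmitri ends → Dmitri and Declan overlap.
Aoife starts after Dmitri ends; Dmitri is clear from here.
Aoife starts after Declan ends; Declan is clear from here.
Ravi starts before Aoife ends → Aoife and Ravi overlap.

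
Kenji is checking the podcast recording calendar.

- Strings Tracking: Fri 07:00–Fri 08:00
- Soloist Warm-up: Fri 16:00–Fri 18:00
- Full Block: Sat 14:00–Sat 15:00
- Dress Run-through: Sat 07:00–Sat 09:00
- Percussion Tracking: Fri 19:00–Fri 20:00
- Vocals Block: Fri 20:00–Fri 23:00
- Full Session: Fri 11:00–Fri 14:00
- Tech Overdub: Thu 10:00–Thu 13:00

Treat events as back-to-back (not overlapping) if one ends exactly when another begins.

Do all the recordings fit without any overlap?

Check each pair: they overlap iff neither finishes before the other starts.
Sorted by start: Tech Overdub, Strings Tracking, Full Session, Soloist Warm-up, Percussion Tracking, Vocals Block, Dress Run-through, Full Block.
Strings Tracking starts after Tech Overdub ends, so nothing later overlaps Tech Overdub either.
Full Session starts after Strings Tracking ends, so nothing later overlaps Strings Tracking either.
Soloist Warm-up starts after Full Session ends, so nothing later overlaps Full Session either.
Percussion Tracking starts after Soloist Warm-up ends, so nothing later overlaps Soloist Warm-up either.
Vocals Block starts exactly when Percussion Tracking ends (back-to-back, no overlap), so nothing later overlaps Percussion Tracking either.
Dress Run-through starts after Vocals Block ends, so nothing later overlaps Vocals Block either.
Full Block starts after Dress Run-through ends.
Every pair is clear; the schedule has no overlaps.

Yes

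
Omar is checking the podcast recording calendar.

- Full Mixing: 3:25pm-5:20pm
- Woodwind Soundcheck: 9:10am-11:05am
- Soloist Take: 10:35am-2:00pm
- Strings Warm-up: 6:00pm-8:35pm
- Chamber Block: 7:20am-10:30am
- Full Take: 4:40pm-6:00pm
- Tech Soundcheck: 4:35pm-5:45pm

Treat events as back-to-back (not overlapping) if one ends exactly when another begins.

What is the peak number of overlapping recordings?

3

Sweep the timeline, counting +1 at each start and −1 at each end (ends before starts at a tie):
7:20am start Chamber Block → 1
9:10am start Woodwind Soundcheck → 2
10:30am end Chamber Block → 1
10:35am start Soloist Take → 2
11:05am end Woodwind Soundcheck → 1
2:00pm end Soloist Take → 0
3:25pm start Full Mixing → 1
4:35pm start Tech Soundcheck → 2
4:40pm start Full Take → 3
5:20pm end Full Mixing → 2
5:45pm end Tech Soundcheck → 1
6:00pm end Full Take → 0
6:00pm start Strings Warm-up → 1
8:35pm end Strings Warm-up → 0
Peak is 3, at 4:40pm (Full Mixing, Full Take, Tech Soundcheck).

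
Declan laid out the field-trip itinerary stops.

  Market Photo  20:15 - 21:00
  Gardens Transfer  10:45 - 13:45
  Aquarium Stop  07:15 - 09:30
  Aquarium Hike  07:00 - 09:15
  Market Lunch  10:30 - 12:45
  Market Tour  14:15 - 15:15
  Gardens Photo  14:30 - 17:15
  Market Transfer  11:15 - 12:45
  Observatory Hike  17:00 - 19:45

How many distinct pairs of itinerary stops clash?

Sorted by start: Aquarium Hike, Aquarium Stop, Market Lunch, Gardens Transfer, Market Transfer, Market Tour, Gardens Photo, Observatory Hike, Market Photo.
Aquarium Stop starts before Aquarium Hike ends → Aquarium Hike and Aquarium Stop overlap.
Market Lunch starts after Aquarium Hike ends, so Aquarium Hike has no further overlaps.
Market Lunch starts after Aquarium Stop ends, so Aquarium Stop has no further overlaps.
Gardens Transfer starts before Market Lunch ends → Market Lunch and Gardens Transfer overlap.
Market Transfer starts before Market Lunch ends → Market Lunch and Market Transfer overlap.
Market Tour starts after Market Lunch ends, so Market Lunch has no further overlaps.
Market Transfer starts before Gardens Transfer ends → Gardens Transfer and Market Transfer overlap.
Market Tour starts after Gardens Transfer ends, so Gardens Transfer has no further overlaps.
Market Tour starts after Market Transfer ends, so Market Transfer has no further overlaps.
Gardens Photo starts before Market Tour ends → Market Tour and Gardens Photo overlap.
Observatory Hike starts after Market Tour ends, so Market Tour has no further overlaps.
Observatory Hike starts before Gardens Photo ends → Gardens Photo and Observatory Hike overlap.
Market Photo starts after Gardens Photo ends.
Market Photo starts after Observatory Hike ends.
Overlapping pairs: Aquarium Hike & Aquarium Stop, Gardens Photo & Market Tour, Gardens Photo & Observatory Hike, Gardens Transfer & Market Lunch, Gardens Transfer & Market Transfer, Market Lunch & Market Transfer — 6 in total.

6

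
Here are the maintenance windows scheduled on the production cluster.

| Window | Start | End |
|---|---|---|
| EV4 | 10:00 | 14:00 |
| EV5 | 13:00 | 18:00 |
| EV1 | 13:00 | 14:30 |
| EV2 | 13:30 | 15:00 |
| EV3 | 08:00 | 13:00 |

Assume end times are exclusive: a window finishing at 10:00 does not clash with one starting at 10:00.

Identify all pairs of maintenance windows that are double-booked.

EV1 & EV2, EV1 & EV4, EV1 & EV5, EV2 & EV4, EV2 & EV5, EV3 & EV4, EV4 & EV5

Sorted by start: EV3, EV4, EV1, EV5, EV2.
EV4 starts before EV3 ends → EV3 and EV4 overlap.
EV1 starts exactly when EV3 ends (back-to-back, no overlap); EV3 is clear from here.
EV1 starts before EV4 ends → EV4 and EV1 overlap.
EV5 starts before EV4 ends → EV4 and EV5 overlap.
EV2 starts before EV4 ends → EV4 and EV2 overlap.
EV5 starts before EV1 ends → EV1 and EV5 overlap.
EV2 starts before EV1 ends → EV1 and EV2 overlap.
EV2 starts before EV5 ends → EV5 and EV2 overlap.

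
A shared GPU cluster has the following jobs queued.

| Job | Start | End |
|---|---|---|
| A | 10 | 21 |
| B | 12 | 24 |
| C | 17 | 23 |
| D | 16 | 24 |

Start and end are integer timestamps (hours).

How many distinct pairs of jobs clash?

6

Sorted by start: A, B, D, C.
B starts before A ends → A and B overlap.
D starts before A ends → A and D overlap.
C starts before A ends → A and C overlap.
D starts before B ends → B and D overlap.
C starts before B ends → B and C overlap.
C starts before D ends → D and C overlap.
Overlapping pairs: A & B, A & C, A & D, B & C, B & D, C & D — 6 in total.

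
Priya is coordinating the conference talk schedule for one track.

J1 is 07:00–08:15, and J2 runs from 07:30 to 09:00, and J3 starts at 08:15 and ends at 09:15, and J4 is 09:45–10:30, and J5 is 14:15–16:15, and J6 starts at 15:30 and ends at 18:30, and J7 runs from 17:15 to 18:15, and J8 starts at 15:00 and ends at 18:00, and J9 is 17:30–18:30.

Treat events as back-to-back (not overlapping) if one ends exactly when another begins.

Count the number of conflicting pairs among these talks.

10

Sorted by start: J1, J2, J3, J4, J5, J8, J6, J7, J9.
J2 starts before J1 ends → J1 and J2 overlap.
J3 starts exactly when J1 ends (back-to-back, no overlap) — done with J1.
J3 starts before J2 ends → J2 and J3 overlap.
J4 starts after J2 ends — done with J2.
J4 starts after J3 ends — done with J3.
J5 starts after J4 ends — done with J4.
J8 starts before J5 ends → J5 and J8 overlap.
J6 starts before J5 ends → J5 and J6 overlap.
J7 starts after J5 ends — done with J5.
J6 starts before J8 ends → J8 and J6 overlap.
J7 starts before J8 ends → J8 and J7 overlap.
J9 starts before J8 ends → J8 and J9 overlap.
J7 starts before J6 ends → J6 and J7 overlap.
J9 starts before J6 ends → J6 and J9 overlap.
J9 starts before J7 ends → J7 and J9 overlap.
Overlapping pairs: J1 & J2, J2 & J3, J5 & J6, J5 & J8, J6 & J7, J6 & J8, J6 & J9, J7 & J8, J7 & J9, J8 & J9 — 10 in total.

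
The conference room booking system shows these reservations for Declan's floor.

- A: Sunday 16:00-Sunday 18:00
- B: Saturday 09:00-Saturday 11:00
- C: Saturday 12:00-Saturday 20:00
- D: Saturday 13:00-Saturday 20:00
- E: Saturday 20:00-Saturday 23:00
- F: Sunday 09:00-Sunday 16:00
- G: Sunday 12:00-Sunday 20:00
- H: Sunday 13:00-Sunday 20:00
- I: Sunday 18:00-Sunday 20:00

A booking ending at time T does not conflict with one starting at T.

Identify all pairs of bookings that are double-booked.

Sorted by start: B, C, D, E, F, G, H, A, I.
C starts after B ends; B is clear from here.
D starts before C ends → C and D overlap.
E starts exactly when C ends (back-to-back, no overlap); C is clear from here.
E starts exactly when D ends (back-to-back, no overlap); D is clear from here.
F starts after E ends; E is clear from here.
G starts before F ends → F and G overlap.
H starts before F ends → F and H overlap.
A starts exactly when F ends (back-to-back, no overlap); F is clear from here.
H starts before G ends → G and H overlap.
A starts before G ends → G and A overlap.
I starts before G ends → G and I overlap.
A starts before H ends → H and A overlap.
I starts before H ends → H and I overlap.
I starts exactly when A ends (back-to-back, no overlap).

A & G, A & H, C & D, F & G, F & H, G & H, G & I, H & I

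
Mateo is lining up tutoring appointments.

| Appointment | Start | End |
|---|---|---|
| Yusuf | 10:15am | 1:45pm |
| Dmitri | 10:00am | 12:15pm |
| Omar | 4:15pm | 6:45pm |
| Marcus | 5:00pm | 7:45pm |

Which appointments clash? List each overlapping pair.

Sorted by start: Dmitri, Yusuf, Omar, Marcus.
Yusuf starts before Dmitri ends → Dmitri and Yusuf overlap.
Omar starts after Dmitri ends; Dmitri is clear from here.
Omar starts after Yusuf ends; Yusuf is clear from here.
Marcus starts before Omar ends → Omar and Marcus overlap.

Dmitri & Yusuf, Marcus & Omar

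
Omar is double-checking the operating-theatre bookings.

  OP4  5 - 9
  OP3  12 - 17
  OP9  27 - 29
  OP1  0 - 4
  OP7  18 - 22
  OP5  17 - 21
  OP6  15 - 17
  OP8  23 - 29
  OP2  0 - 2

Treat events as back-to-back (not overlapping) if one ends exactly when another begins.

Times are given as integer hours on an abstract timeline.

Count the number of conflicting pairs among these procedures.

4

Check each pair: they overlap iff neither finishes before the other starts.
Sorted by start: OP1, OP2, OP4, OP3, OP6, OP5, OP7, OP8, OP9.
OP2 starts before OP1 ends → OP1 and OP2 overlap.
OP4 starts after OP1 ends, so nothing later overlaps OP1 either.
OP4 starts after OP2 ends, so nothing later overlaps OP2 either.
OP3 starts after OP4 ends, so nothing later overlaps OP4 either.
OP6 starts before OP3 ends → OP3 and OP6 overlap.
OP5 starts exactly when OP3 ends (back-to-back, no overlap), so nothing later overlaps OP3 either.
OP5 starts exactly when OP6 ends (back-to-back, no overlap), so nothing later overlaps OP6 either.
OP7 starts before OP5 ends → OP5 and OP7 overlap.
OP8 starts after OP5 ends, so nothing later overlaps OP5 either.
OP8 starts after OP7 ends, so nothing later overlaps OP7 either.
OP9 starts before OP8 ends → OP8 and OP9 overlap.
Overlapping pairs: OP1 & OP2, OP3 & OP6, OP5 & OP7, OP8 & OP9 — 4 in total.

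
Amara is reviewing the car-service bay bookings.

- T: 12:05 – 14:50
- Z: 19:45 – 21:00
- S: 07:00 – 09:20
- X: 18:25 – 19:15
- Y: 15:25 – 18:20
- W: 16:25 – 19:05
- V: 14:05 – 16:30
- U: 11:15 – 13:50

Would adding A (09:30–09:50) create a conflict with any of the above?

S: ends 09:20 at or before A starts 09:30 → clear.
U: starts 11:15 at or after A ends 09:50 → clear.
T: starts 12:05 at or after A ends 09:50 → clear.
V: starts 14:05 at or after A ends 09:50 → clear.
Y: starts 15:25 at or after A ends 09:50 → clear.
W: starts 16:25 at or after A ends 09:50 → clear.
X: starts 18:25 at or after A ends 09:50 → clear.
Z: starts 19:45 at or after A ends 09:50 → clear.

No — it doesn't clash with anything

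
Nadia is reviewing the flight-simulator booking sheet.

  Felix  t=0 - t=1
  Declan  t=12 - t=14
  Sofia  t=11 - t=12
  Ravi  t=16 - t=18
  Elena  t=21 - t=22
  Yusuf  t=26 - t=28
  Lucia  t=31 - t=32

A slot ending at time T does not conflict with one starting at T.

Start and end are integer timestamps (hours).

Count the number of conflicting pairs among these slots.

0

Two intervals overlap when each starts before the other ends.
Sorted by start: Felix, Sofia, Declan, Ravi, Elena, Yusuf, Lucia.
Sofia starts after Felix ends, so Felix has no further overlaps.
Declan starts exactly when Sofia ends (back-to-back, no overlap), so Sofia has no further overlaps.
Ravi starts after Declan ends, so Declan has no further overlaps.
Elena starts after Ravi ends, so Ravi has no further overlaps.
Yusuf starts after Elena ends, so Elena has no further overlaps.
Lucia starts after Yusuf ends.
No pair overlaps.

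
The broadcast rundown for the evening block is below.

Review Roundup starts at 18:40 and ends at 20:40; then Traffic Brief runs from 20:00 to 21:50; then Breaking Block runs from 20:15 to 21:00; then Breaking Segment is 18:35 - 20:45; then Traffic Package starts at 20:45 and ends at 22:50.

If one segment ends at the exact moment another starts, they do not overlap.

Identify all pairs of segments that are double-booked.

Sorted by start: Breaking Segment, Review Roundup, Traffic Brief, Breaking Block, Traffic Package.
Review Roundup starts before Breaking Segment ends → Breaking Segment and Review Roundup overlap.
Traffic Brief starts before Breaking Segment ends → Breaking Segment and Traffic Brief overlap.
Breaking Block starts before Breaking Segment ends → Breaking Segment and Breaking Block overlap.
Traffic Package starts exactly when Breaking Segment ends (back-to-back, no overlap).
Traffic Brief starts before Review Roundup ends → Review Roundup and Traffic Brief overlap.
Breaking Block starts before Review Roundup ends → Review Roundup and Breaking Block overlap.
Traffic Package starts after Review Roundup ends.
Breaking Block starts before Traffic Brief ends → Traffic Brief and Breaking Block overlap.
Traffic Package starts before Traffic Brief ends → Traffic Brief and Traffic Package overlap.
Traffic Package starts before Breaking Block ends → Breaking Block and Traffic Package overlap.

Breaking Block & Breaking Segment, Breaking Block & Review Roundup, Breaking Block & Traffic Brief, Breaking Block & Traffic Package, Breaking Segment & Review Roundup, Breaking Segment & Traffic Brief, Review Roundup & Traffic Brief, Traffic Brief & Traffic Package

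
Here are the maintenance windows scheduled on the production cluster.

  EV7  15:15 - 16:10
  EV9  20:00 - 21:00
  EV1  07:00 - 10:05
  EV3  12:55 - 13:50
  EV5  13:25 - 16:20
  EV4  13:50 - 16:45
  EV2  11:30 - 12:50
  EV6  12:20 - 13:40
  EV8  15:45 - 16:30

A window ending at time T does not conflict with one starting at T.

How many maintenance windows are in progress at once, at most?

4

Walk through starts and ends in time order (an end at T is processed before a start at T):
07:00 start EV1 → 1
10:05 end EV1 → 0
11:30 start EV2 → 1
12:20 start EV6 → 2
12:50 end EV2 → 1
12:55 start EV3 → 2
13:25 start EV5 → 3
13:40 end EV6 → 2
13:50 end EV3 → 1
13:50 start EV4 → 2
15:15 start EV7 → 3
15:45 start EV8 → 4
16:10 end EV7 → 3
16:20 end EV5 → 2
16:30 end EV8 → 1
16:45 end EV4 → 0
20:00 start EV9 → 1
21:00 end EV9 → 0
Peak is 4, at 15:45 (EV4, EV5, EV7, EV8).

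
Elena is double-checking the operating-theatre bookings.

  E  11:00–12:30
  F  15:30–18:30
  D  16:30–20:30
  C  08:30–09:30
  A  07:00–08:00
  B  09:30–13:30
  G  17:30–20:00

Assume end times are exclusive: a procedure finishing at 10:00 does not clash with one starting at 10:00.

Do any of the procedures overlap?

Yes

Sorted by start: A, C, B, E, F, D, G.
C starts after A ends; A is clear from here.
B starts exactly when C ends (back-to-back, no overlap); C is clear from here.
E starts before B ends → B and E overlap.
That's a conflict, so the schedule is not conflict-free.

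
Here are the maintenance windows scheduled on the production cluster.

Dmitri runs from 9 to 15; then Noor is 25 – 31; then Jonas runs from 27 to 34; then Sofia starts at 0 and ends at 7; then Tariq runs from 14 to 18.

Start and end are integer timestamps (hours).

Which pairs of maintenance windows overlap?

Sorted by start: Sofia, Dmitri, Tariq, Noor, Jonas.
Dmitri starts after Sofia ends, so nothing later overlaps Sofia either.
Tariq starts before Dmitri ends → Dmitri and Tariq overlap.
Noor starts after Dmitri ends, so nothing later overlaps Dmitri either.
Noor starts after Tariq ends, so nothing later overlaps Tariq either.
Jonas starts before Noor ends → Noor and Jonas overlap.

Dmitri & Tariq, Jonas & Noor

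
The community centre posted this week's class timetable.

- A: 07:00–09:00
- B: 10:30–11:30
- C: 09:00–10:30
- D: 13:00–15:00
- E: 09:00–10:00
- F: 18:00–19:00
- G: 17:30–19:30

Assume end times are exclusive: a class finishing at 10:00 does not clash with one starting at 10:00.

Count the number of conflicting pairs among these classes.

2

Two intervals overlap when each starts before the other ends.
Sorted by start: A, C, E, B, D, G, F.
C starts exactly when A ends (back-to-back, no overlap); A is clear from here.
E starts before C ends → C and E overlap.
B starts exactly when C ends (back-to-back, no overlap); C is clear from here.
B starts after E ends; E is clear from here.
D starts after B ends; B is clear from here.
G starts after D ends; D is clear from here.
F starts before G ends → G and F overlap.
Overlapping pairs: C & E, F & G — 2 in total.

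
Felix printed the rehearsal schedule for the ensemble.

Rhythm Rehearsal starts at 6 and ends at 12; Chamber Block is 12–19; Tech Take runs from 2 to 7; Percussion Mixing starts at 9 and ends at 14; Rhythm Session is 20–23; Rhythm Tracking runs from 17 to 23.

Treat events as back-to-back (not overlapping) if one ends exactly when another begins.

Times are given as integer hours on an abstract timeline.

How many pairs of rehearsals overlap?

5

Sorted by start: Tech Take, Rhythm Rehearsal, Percussion Mixing, Chamber Block, Rhythm Tracking, Rhythm Session.
Rhythm Rehearsal starts before Tech Take ends → Tech Take and Rhythm Rehearsal overlap.
Percussion Mixing starts after Tech Take ends — done with Tech Take.
Percussion Mixing starts before Rhythm Rehearsal ends → Rhythm Rehearsal and Percussion Mixing overlap.
Chamber Block starts exactly when Rhythm Rehearsal ends (back-to-back, no overlap) — done with Rhythm Rehearsal.
Chamber Block starts before Percussion Mixing ends → Percussion Mixing and Chamber Block overlap.
Rhythm Tracking starts after Percussion Mixing ends — done with Percussion Mixing.
Rhythm Tracking starts before Chamber Block ends → Chamber Block and Rhythm Tracking overlap.
Rhythm Session starts after Chamber Block ends.
Rhythm Session starts before Rhythm Tracking ends → Rhythm Tracking and Rhythm Session overlap.
Overlapping pairs: Chamber Block & Percussion Mixing, Chamber Block & Rhythm Tracking, Percussion Mixing & Rhythm Rehearsal, Rhythm Rehearsal & Tech Take, Rhythm Session & Rhythm Tracking — 5 in total.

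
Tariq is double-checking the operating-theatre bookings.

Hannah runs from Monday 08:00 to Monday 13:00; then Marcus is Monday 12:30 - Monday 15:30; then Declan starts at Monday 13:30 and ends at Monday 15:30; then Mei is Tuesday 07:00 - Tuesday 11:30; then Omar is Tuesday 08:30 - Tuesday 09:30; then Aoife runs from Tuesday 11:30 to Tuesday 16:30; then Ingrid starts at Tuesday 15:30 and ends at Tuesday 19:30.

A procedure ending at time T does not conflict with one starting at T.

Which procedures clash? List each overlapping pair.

Sorted by start: Hannah, Marcus, Declan, Mei, Omar, Aoife, Ingrid.
Marcus starts before Hannah ends → Hannah and Marcus overlap.
Declan starts after Hannah ends, so Hannah has no further overlaps.
Declan starts before Marcus ends → Marcus and Declan overlap.
Mei starts after Marcus ends, so Marcus has no further overlaps.
Mei starts after Declan ends, so Declan has no further overlaps.
Omar starts before Mei ends → Mei and Omar overlap.
Aoife starts exactly when Mei ends (back-to-back, no overlap), so Mei has no further overlaps.
Aoife starts after Omar ends, so Omar has no further overlaps.
Ingrid starts before Aoife ends → Aoife and Ingrid overlap.

Aoife & Ingrid, Declan & Marcus, Hannah & Marcus, Mei & Omar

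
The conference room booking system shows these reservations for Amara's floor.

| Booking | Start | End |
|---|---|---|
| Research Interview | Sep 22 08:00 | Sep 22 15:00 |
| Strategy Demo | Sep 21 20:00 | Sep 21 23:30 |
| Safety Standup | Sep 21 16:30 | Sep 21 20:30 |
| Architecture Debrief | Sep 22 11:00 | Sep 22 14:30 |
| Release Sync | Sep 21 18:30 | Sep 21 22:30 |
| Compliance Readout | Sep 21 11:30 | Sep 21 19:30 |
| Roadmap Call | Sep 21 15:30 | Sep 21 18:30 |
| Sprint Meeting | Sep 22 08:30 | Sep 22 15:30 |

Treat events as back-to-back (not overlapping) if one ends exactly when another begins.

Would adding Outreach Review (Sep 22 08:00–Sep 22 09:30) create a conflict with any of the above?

Yes — it overlaps Research Interview, Sprint Meeting

Compliance Readout: ends Sep 21 19:30 at or before Outreach Review starts Sep 22 08:00 → clear.
Roadmap Call: ends Sep 21 18:30 at or before Outreach Review starts Sep 22 08:00 → clear.
Safety Standup: ends Sep 21 20:30 at or before Outreach Review starts Sep 22 08:00 → clear.
Release Sync: ends Sep 21 22:30 at or before Outreach Review starts Sep 22 08:00 → clear.
Strategy Demo: ends Sep 21 23:30 at or before Outreach Review starts Sep 22 08:00 → clear.
Research Interview: starts Sep 22 08:00 before Outreach Review ends Sep 22 09:30, and ends Sep 22 15:00 after Outreach Review starts Sep 22 08:00 → overlap.
Sprint Meeting: starts Sep 22 08:30 before Outreach Review ends Sep 22 09:30, and ends Sep 22 15:30 after Outreach Review starts Sep 22 08:00 → overlap.
Architecture Debrief: starts Sep 22 11:00 at or after Outreach Review ends Sep 22 09:30 → clear.
Outreach Review overlaps Research Interview, Sprint Meeting.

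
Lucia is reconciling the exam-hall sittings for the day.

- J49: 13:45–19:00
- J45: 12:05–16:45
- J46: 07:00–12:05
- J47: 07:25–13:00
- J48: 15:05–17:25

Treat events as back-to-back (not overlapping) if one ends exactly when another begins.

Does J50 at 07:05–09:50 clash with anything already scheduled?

Yes — it overlaps J46, J47

J46: starts 07:00 before J50 ends 09:50, and ends 12:05 after J50 starts 07:05 → overlap.
J47: starts 07:25 before J50 ends 09:50, and ends 13:00 after J50 starts 07:05 → overlap.
J45: starts 12:05 at or after J50 ends 09:50 → clear.
J49: starts 13:45 at or after J50 ends 09:50 → clear.
J48: starts 15:05 at or after J50 ends 09:50 → clear.
J50 overlaps J46, J47.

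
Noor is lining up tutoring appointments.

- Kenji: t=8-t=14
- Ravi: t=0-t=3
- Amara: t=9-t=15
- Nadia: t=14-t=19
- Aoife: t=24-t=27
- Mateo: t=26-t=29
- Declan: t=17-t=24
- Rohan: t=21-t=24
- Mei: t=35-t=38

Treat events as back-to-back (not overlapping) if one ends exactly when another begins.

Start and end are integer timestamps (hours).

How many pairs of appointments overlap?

5

Sorted by start: Ravi, Kenji, Amara, Nadia, Declan, Rohan, Aoife, Mateo, Mei.
Kenji starts after Ravi ends, so Ravi has no further overlaps.
Amara starts before Kenji ends → Kenji and Amara overlap.
Nadia starts exactly when Kenji ends (back-to-back, no overlap), so Kenji has no further overlaps.
Nadia starts before Amara ends → Amara and Nadia overlap.
Declan starts after Amara ends, so Amara has no further overlaps.
Declan starts before Nadia ends → Nadia and Declan overlap.
Rohan starts after Nadia ends, so Nadia has no further overlaps.
Rohan starts before Declan ends → Declan and Rohan overlap.
Aoife starts exactly when Declan ends (back-to-back, no overlap), so Declan has no further overlaps.
Aoife starts exactly when Rohan ends (back-to-back, no overlap), so Rohan has no further overlaps.
Mateo starts before Aoife ends → Aoife and Mateo overlap.
Mei starts after Aoife ends.
Mei starts after Mateo ends.
Overlapping pairs: Amara & Kenji, Amara & Nadia, Aoife & Mateo, Declan & Nadia, Declan & Rohan — 5 in total.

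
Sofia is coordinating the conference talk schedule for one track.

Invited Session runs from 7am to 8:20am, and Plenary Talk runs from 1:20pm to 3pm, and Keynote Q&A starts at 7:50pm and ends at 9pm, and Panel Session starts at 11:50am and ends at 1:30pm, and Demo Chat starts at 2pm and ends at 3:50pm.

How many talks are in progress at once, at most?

2

Walk through starts and ends in time order (an end at T is processed before a start at T):
7am start Invited Session → 1
8:20am end Invited Session → 0
11:50am start Panel Session → 1
1:20pm start Plenary Talk → 2
1:30pm end Panel Session → 1
2pm start Demo Chat → 2
3pm end Plenary Talk → 1
3:50pm end Demo Chat → 0
7:50pm start Keynote Q&A → 1
9pm end Keynote Q&A → 0
Peak is 2, at 1:20pm (Panel Session, Plenary Talk).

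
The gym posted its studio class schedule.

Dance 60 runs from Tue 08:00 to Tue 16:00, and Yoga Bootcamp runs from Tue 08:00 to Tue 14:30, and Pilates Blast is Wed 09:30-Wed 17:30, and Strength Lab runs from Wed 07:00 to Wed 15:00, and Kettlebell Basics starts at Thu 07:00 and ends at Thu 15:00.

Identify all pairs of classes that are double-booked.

Dance 60 & Yoga Bootcamp, Pilates Blast & Strength Lab

Sorted by start: Dance 60, Yoga Bootcamp, Strength Lab, Pilates Blast, Kettlebell Basics.
Yoga Bootcamp starts before Dance 60 ends → Dance 60 and Yoga Bootcamp overlap.
Strength Lab starts after Dance 60 ends — done with Dance 60.
Strength Lab starts after Yoga Bootcamp ends — done with Yoga Bootcamp.
Pilates Blast starts before Strength Lab ends → Strength Lab and Pilates Blast overlap.
Kettlebell Basics starts after Strength Lab ends.
Kettlebell Basics starts after Pilates Blast ends.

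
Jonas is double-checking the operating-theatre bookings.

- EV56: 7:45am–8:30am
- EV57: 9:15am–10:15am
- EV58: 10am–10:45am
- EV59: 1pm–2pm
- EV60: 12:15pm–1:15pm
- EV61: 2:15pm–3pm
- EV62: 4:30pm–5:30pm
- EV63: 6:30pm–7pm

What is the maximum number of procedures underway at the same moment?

Sweep the timeline, counting +1 at each start and −1 at each end (ends before starts at a tie):
7:45am start EV56 → 1
8:30am end EV56 → 0
9:15am start EV57 → 1
10am start EV58 → 2
10:15am end EV57 → 1
10:45am end EV58 → 0
12:15pm start EV60 → 1
1pm start EV59 → 2
1:15pm end EV60 → 1
2pm end EV59 → 0
2:15pm start EV61 → 1
3pm end EV61 → 0
4:30pm start EV62 → 1
5:30pm end EV62 → 0
6:30pm start EV63 → 1
7pm end EV63 → 0
Peak is 2, at 10am (EV57, EV58).

2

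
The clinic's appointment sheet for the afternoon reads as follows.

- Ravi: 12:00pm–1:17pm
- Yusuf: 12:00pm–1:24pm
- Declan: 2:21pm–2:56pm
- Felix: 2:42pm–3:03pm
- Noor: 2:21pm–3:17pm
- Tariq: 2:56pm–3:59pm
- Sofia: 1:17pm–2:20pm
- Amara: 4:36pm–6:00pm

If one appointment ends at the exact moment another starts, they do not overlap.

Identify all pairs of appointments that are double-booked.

Declan & Felix, Declan & Noor, Felix & Noor, Felix & Tariq, Noor & Tariq, Ravi & Yusuf, Sofia & Yusuf

Sorted by start: Ravi, Yusuf, Sofia, Declan, Noor, Felix, Tariq, Amara.
Yusuf starts before Ravi ends → Ravi and Yusuf overlap.
Sofia starts exactly when Ravi ends (back-to-back, no overlap) — done with Ravi.
Sofia starts before Yusuf ends → Yusuf and Sofia overlap.
Declan starts after Yusuf ends — done with Yusuf.
Declan starts after Sofia ends — done with Sofia.
Noor starts before Declan ends → Declan and Noor overlap.
Felix starts before Declan ends → Declan and Felix overlap.
Tariq starts exactly when Declan ends (back-to-back, no overlap) — done with Declan.
Felix starts before Noor ends → Noor and Felix overlap.
Tariq starts before Noor ends → Noor and Tariq overlap.
Amara starts after Noor ends.
Tariq starts before Felix ends → Felix and Tariq overlap.
Amara starts after Felix ends.
Amara starts after Tariq ends.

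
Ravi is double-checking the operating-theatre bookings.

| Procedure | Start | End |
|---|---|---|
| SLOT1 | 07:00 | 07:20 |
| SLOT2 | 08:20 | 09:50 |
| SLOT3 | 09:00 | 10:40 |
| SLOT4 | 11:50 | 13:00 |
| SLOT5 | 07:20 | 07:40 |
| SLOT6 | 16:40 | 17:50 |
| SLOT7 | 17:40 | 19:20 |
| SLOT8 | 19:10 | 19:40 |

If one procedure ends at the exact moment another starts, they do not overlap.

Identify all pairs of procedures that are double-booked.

SLOT2 & SLOT3, SLOT6 & SLOT7, SLOT7 & SLOT8

Sorted by start: SLOT1, SLOT5, SLOT2, SLOT3, SLOT4, SLOT6, SLOT7, SLOT8.
SLOT5 starts exactly when SLOT1 ends (back-to-back, no overlap), so nothing later overlaps SLOT1 either.
SLOT2 starts after SLOT5 ends, so nothing later overlaps SLOT5 either.
SLOT3 starts before SLOT2 ends → SLOT2 and SLOT3 overlap.
SLOT4 starts after SLOT2 ends, so nothing later overlaps SLOT2 either.
SLOT4 starts after SLOT3 ends, so nothing later overlaps SLOT3 either.
SLOT6 starts after SLOT4 ends, so nothing later overlaps SLOT4 either.
SLOT7 starts before SLOT6 ends → SLOT6 and SLOT7 overlap.
SLOT8 starts after SLOT6 ends.
SLOT8 starts before SLOT7 ends → SLOT7 and SLOT8 overlap.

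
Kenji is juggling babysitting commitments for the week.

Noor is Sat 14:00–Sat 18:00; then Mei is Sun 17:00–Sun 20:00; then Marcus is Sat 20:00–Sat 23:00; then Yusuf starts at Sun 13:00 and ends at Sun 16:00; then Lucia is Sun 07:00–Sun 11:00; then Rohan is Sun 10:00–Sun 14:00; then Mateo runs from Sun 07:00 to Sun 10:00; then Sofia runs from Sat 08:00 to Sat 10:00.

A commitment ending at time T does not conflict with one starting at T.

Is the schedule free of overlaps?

Check each pair: they overlap iff neither finishes before the other starts.
Sorted by start: Sofia, Noor, Marcus, Lucia, Mateo, Rohan, Yusuf, Mei.
Noor starts after Sofia ends — done with Sofia.
Marcus starts after Noor ends — done with Noor.
Lucia starts after Marcus ends — done with Marcus.
Mateo starts before Lucia ends → Lucia and Mateo overlap.
That's a conflict, so the schedule is not conflict-free.

No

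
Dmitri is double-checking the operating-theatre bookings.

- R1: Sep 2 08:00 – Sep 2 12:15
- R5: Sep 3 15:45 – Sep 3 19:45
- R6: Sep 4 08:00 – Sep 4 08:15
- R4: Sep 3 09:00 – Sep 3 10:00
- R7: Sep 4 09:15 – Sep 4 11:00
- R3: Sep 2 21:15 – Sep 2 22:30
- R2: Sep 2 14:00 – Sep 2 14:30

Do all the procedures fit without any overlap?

Yes

Two intervals overlap when each starts before the other ends.
Sorted by start: R1, R2, R3, R4, R5, R6, R7.
R2 starts after R1 ends, so nothing later overlaps R1 either.
R3 starts after R2 ends, so nothing later overlaps R2 either.
R4 starts after R3 ends, so nothing later overlaps R3 either.
R5 starts after R4 ends, so nothing later overlaps R4 either.
R6 starts after R5 ends, so nothing later overlaps R5 either.
R7 starts after R6 ends.
Every pair is clear; the schedule has no overlaps.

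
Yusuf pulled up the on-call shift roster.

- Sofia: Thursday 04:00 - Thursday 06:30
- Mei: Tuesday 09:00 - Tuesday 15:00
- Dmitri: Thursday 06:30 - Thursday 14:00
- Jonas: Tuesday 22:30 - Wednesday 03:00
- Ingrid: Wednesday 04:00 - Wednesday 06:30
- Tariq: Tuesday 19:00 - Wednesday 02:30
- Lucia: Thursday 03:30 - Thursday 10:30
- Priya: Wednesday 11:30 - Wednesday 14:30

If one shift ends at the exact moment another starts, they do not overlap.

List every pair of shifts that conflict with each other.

Sorted by start: Mei, Tariq, Jonas, Ingrid, Priya, Lucia, Sofia, Dmitri.
Tariq starts after Mei ends; Mei is clear from here.
Jonas starts before Tariq ends → Tariq and Jonas overlap.
Ingrid starts after Tariq ends; Tariq is clear from here.
Ingrid starts after Jonas ends; Jonas is clear from here.
Priya starts after Ingrid ends; Ingrid is clear from here.
Lucia starts after Priya ends; Priya is clear from here.
Sofia starts before Lucia ends → Lucia and Sofia overlap.
Dmitri starts before Lucia ends → Lucia and Dmitri overlap.
Dmitri starts exactly when Sofia ends (back-to-back, no overlap).

Dmitri & Lucia, Jonas & Tariq, Lucia & Sofia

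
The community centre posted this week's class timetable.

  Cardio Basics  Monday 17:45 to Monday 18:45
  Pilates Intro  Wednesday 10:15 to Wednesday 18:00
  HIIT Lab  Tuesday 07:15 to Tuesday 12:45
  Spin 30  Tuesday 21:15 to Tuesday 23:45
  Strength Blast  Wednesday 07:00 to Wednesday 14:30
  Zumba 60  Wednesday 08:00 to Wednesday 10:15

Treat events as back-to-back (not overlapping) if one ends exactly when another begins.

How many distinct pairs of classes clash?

Sorted by start: Cardio Basics, HIIT Lab, Spin 30, Strength Blast, Zumba 60, Pilates Intro.
HIIT Lab starts after Cardio Basics ends, so nothing later overlaps Cardio Basics either.
Spin 30 starts after HIIT Lab ends, so nothing later overlaps HIIT Lab either.
Strength Blast starts after Spin 30 ends, so nothing later overlaps Spin 30 either.
Zumba 60 starts before Strength Blast ends → Strength Blast and Zumba 60 overlap.
Pilates Intro starts before Strength Blast ends → Strength Blast and Pilates Intro overlap.
Pilates Intro starts exactly when Zumba 60 ends (back-to-back, no overlap).
Overlapping pairs: Pilates Intro & Strength Blast, Strength Blast & Zumba 60 — 2 in total.

2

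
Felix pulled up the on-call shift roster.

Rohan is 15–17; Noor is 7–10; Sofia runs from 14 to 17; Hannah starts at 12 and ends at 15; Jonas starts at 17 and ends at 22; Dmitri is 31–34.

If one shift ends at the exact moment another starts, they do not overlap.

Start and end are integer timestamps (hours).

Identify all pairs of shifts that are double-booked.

Sorted by start: Noor, Hannah, Sofia, Rohan, Jonas, Dmitri.
Hannah starts after Noor ends, so nothing later overlaps Noor either.
Sofia starts before Hannah ends → Hannah and Sofia overlap.
Rohan starts exactly when Hannah ends (back-to-back, no overlap), so nothing later overlaps Hannah either.
Rohan starts before Sofia ends → Sofia and Rohan overlap.
Jonas starts exactly when Sofia ends (back-to-back, no overlap), so nothing later overlaps Sofia either.
Jonas starts exactly when Rohan ends (back-to-back, no overlap), so nothing later overlaps Rohan either.
Dmitri starts after Jonas ends.

Hannah & Sofia, Rohan & Sofia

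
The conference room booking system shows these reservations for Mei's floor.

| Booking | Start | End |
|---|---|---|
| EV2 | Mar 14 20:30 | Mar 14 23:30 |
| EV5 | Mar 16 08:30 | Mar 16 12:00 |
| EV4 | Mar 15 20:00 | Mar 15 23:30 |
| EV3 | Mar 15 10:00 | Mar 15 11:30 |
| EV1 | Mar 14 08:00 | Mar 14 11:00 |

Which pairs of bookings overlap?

Check each pair: they overlap iff neither finishes before the other starts.
Sorted by start: EV1, EV2, EV3, EV4, EV5.
EV2 starts after EV1 ends, so nothing later overlaps EV1 either.
EV3 starts after EV2 ends, so nothing later overlaps EV2 either.
EV4 starts after EV3 ends, so nothing later overlaps EV3 either.
EV5 starts after EV4 ends.

none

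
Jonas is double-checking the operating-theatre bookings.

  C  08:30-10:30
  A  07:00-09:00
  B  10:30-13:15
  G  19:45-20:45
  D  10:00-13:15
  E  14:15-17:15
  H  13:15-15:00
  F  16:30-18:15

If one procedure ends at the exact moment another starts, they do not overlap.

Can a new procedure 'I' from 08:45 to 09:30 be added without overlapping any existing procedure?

No — it overlaps A, C

A: starts 07:00 before I ends 09:30, and ends 09:00 after I starts 08:45 → overlap.
C: starts 08:30 before I ends 09:30, and ends 10:30 after I starts 08:45 → overlap.
D: starts 10:00 at or after I ends 09:30 → clear.
B: starts 10:30 at or after I ends 09:30 → clear.
H: starts 13:15 at or after I ends 09:30 → clear.
E: starts 14:15 at or after I ends 09:30 → clear.
F: starts 16:30 at or after I ends 09:30 → clear.
G: starts 19:45 at or after I ends 09:30 → clear.
I overlaps A, C.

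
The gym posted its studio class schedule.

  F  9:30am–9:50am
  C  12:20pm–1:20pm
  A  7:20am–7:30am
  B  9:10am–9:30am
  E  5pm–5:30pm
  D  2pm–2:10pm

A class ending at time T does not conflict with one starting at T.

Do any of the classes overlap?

No

Sorted by start: A, B, F, C, D, E.
B starts after A ends, so A has no further overlaps.
F starts exactly when B ends (back-to-back, no overlap), so B has no further overlaps.
C starts after F ends, so F has no further overlaps.
D starts after C ends, so C has no further overlaps.
E starts after D ends.
Every pair is clear; the schedule has no overlaps.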